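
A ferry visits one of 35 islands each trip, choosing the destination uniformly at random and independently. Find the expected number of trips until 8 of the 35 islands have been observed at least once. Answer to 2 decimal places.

With k distinct islands already seen, the next new one arrives after an expected 35/(35-k) trips.
Sum over k = 0,...,7: E = 35/35 + 35/34 + 35/33 + ... + 35/29 + 35/28 = 8.936.

8.94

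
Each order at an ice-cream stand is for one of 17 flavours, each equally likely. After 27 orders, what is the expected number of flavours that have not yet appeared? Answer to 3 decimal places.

For each flavour, P(unseen after 27) = (16/17)^27 = 0.1946.
By linearity of expectation, E[unseen] = 17·(16/17)^27 = 3.3080.

3.308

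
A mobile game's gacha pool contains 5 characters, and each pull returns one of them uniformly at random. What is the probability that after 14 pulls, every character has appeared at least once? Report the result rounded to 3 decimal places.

By inclusion–exclusion over which characters are missing,
P(all seen) = Σ_{j=0}^{5} (-1)^j C(5,j)((5-j)/5)^14
= 1.0000 - 0.2199 + 0.0078 - 0.0000 + 0.0000 - 0.0000
= 0.7879.

0.788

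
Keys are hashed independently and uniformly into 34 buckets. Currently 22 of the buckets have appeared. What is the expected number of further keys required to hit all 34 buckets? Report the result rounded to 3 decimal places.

The wait to go from k to k+1 distinct buckets is geometric with mean 34/(34-k).
Sum over k = 22,...,33: E = 34/12 + 34/11 + 34/10 + ... + 34/2 + 34/1 = 105.5092.

105.509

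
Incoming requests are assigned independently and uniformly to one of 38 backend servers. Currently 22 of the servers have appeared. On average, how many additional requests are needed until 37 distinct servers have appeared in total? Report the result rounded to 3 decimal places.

With k distinct servers already seen, the next new one takes an expected 38/(38-k) requests.
Sum over k = 22,...,36: E = 38/16 + 38/15 + 38/14 + ... + 38/3 + 38/2 = 90.4677.

90.468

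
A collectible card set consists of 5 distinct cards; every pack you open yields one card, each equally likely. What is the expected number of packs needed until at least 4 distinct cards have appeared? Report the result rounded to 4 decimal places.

With k distinct cards already seen, the next new one arrives after an expected 5/(5-k) packs.
Sum over k = 0,...,3: E = 5/5 + 5/4 + 5/3 + 5/2 = 6.41667.

6.4167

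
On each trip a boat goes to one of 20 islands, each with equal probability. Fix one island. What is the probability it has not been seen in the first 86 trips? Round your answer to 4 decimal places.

0.0121

On each trip the fixed island fails to appear with probability 19/20.
P(still missing after 86) = (19/20)^86 = 0.01214.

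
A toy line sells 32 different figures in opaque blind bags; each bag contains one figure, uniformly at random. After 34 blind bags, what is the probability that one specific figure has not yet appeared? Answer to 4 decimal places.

Each blind bag misses the fixed figure with probability (32-1)/32 = 31/32, independently.
P(still missing after 34) = (31/32)^34 = 0.33978.

0.3398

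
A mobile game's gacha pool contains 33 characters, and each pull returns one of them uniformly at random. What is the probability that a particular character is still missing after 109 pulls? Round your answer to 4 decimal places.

0.0349

On each pull the fixed character fails to appear with probability 32/33.
P(still missing after 109) = (32/33)^109 = 0.03494.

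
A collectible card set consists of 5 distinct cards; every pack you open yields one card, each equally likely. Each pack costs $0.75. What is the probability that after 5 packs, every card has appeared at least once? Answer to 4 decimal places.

0.0384

By inclusion–exclusion over which cards are missing,
P(all seen) = Σ_{j=0}^{5} (-1)^j C(5,j)((5-j)/5)^5
= 1.00000 - 1.63840 + 0.77760 - 0.10240 + 0.00160 - 0.00000
= 0.03840.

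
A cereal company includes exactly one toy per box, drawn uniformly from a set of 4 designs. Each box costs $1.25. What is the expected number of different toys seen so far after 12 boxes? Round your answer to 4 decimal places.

For each toy, P(seen in 12 boxes) = 1 - (3/4)^12 = 0.96832.
By linearity of expectation, E[distinct seen] = 4·(1 - (3/4)^12) = 3.87329.

3.8733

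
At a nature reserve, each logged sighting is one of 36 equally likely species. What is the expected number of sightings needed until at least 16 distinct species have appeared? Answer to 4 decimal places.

20.7655

With k distinct species already seen, the next new one arrives after an expected 36/(36-k) sightings.
Sum over k = 0,...,15: E = 36/36 + 36/35 + 36/34 + ... + 36/22 + 36/21 = 20.76550.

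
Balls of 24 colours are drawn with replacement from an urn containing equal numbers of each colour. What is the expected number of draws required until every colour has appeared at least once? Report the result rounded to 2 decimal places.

The wait to go from k to k+1 distinct colours is geometric with mean 24/(24-k).
E[T] = 24/24 + 24/23 + 24/22 + ... + 24/2 + 24/1 = 24·H_{24}.
H_{24} = 3.776, so E[T] = 90.623.

90.62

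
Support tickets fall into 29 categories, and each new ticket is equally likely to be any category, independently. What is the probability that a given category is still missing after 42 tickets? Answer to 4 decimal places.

0.2290

On each ticket the fixed category fails to appear with probability 28/29.
P(still missing after 42) = (28/29)^42 = 0.22905.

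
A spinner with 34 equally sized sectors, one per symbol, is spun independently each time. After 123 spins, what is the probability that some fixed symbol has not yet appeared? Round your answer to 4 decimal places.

0.0254

On each spin the fixed symbol fails to appear with probability 33/34.
P(still missing after 123) = (33/34)^123 = 0.02543.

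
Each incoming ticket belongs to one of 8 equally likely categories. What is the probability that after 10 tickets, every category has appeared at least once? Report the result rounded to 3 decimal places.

Let A_i be the event that category i is missing after 10 tickets. By inclusion–exclusion on the A_i,
P(all seen) = Σ_{j=0}^{8} (-1)^j C(8,j)((8-j)/8)^10
= 1.0000 - 2.1046 + 1.5768 - 0.5093 + 0.0684 - 0.0031 + 0.0000 - 0.0000 + 0.0000
= 0.0282.

0.028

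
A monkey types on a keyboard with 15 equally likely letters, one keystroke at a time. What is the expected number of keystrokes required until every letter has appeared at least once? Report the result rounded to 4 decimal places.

49.7734

After k distinct letters have appeared, the next keystroke gives a new one with probability (15-k)/15, so the expected wait for the (k+1)-th is 15/(15-k).
E[T] = 15/15 + 15/14 + 15/13 + ... + 15/2 + 15/1 = 15·H_{15}.
H_{15} = 3.31823, so E[T] = 49.77343.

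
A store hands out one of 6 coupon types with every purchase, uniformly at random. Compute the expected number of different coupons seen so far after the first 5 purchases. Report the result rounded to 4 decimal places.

For each coupon, P(seen in 5 purchases) = 1 - (5/6)^5 = 0.59812.
By linearity of expectation, E[distinct seen] = 6·(1 - (5/6)^5) = 3.58873.

3.5887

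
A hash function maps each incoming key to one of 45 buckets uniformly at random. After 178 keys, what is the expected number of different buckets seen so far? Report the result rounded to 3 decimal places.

44.176

For each bucket, P(seen in 178 keys) = 1 - (44/45)^178 = 0.9817.
By linearity of expectation, E[distinct seen] = 45·(1 - (44/45)^178) = 44.1759.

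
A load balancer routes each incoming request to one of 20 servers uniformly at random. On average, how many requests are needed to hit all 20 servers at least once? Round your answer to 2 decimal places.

71.95

Split into phases: going from k distinct to k+1 distinct takes on average 20/(20-k) requests.
E[T] = 20/20 + 20/19 + 20/18 + ... + 20/2 + 20/1 = 20·H_{20}.
H_{20} = 3.598, so E[T] = 71.955.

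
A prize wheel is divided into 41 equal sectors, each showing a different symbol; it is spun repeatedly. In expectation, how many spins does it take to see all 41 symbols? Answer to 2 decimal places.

176.42

Split into phases: going from k distinct to k+1 distinct takes on average 41/(41-k) spins.
E[T] = 41/41 + 41/40 + 41/39 + ... + 41/2 + 41/1 = 41·H_{41}.
H_{41} = 4.303, so E[T] = 176.420.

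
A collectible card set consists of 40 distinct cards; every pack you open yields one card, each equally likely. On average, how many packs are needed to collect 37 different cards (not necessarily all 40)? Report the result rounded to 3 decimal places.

With k distinct cards already seen, the next new one arrives after an expected 40/(40-k) packs.
Sum over k = 0,...,36: E = 40/40 + 40/39 + 40/38 + ... + 40/5 + 40/4 = 97.8084.

97.808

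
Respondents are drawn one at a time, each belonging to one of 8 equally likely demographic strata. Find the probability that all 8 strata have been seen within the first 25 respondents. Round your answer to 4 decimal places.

0.7366

By inclusion–exclusion over which strata are missing,
P(all seen) = Σ_{j=0}^{8} (-1)^j C(8,j)((8-j)/8)^25
= 1.00000 - 0.28398 + 0.02107 - 0.00044 + 0.00000 - 0.00000 + 0.00000 - 0.00000 + 0.00000
= 0.73665.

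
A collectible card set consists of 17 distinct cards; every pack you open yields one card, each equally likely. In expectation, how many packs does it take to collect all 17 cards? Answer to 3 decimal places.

Split into phases: going from k distinct to k+1 distinct takes on average 17/(17-k) packs.
E[T] = 17/17 + 17/16 + 17/15 + ... + 17/2 + 17/1 = 17·H_{17}.
H_{17} = 3.4396, so E[T] = 58.4724.

58.472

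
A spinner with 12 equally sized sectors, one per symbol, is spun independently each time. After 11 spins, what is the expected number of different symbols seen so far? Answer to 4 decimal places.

For each symbol, P(seen in 11 spins) = 1 - (11/12)^11 = 0.61600.
By linearity of expectation, E[distinct seen] = 12·(1 - (11/12)^11) = 7.39206.

7.3921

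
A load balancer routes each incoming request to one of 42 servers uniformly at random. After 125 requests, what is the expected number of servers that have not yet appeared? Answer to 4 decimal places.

For each server, P(unseen after 125) = (41/42)^125 = 0.04918.
By linearity of expectation, E[unseen] = 42·(41/42)^125 = 2.06571.

2.0657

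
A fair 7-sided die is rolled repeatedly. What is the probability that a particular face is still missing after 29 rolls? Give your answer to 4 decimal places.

On each roll the fixed face fails to appear with probability 6/7.
P(still missing after 29) = (6/7)^29 = 0.01144.

0.0114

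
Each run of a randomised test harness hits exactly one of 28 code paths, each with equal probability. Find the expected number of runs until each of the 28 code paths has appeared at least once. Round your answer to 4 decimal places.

109.9608

The wait to go from k to k+1 distinct code paths is geometric with mean 28/(28-k).
E[T] = 28/28 + 28/27 + 28/26 + ... + 28/2 + 28/1 = 28·H_{28}.
H_{28} = 3.92717, so E[T] = 109.96079.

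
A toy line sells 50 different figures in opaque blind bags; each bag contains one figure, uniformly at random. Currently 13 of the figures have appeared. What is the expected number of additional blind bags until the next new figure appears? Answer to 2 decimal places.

1.35

Each blind bag yields a new figure with probability (50-13)/50 = 37/50, so the wait is geometric with mean 50/37.
E = 50/37 = 1.351.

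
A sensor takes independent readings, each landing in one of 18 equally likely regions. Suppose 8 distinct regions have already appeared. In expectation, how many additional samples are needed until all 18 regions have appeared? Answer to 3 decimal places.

With k distinct regions already seen, the next new one takes an expected 18/(18-k) samples.
Sum over k = 8,...,17: E = 18/10 + 18/9 + 18/8 + ... + 18/2 + 18/1 = 52.7214.

52.721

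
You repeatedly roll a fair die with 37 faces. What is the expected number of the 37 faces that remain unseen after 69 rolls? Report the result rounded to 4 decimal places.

5.5867

For each face, P(unseen after 69) = (36/37)^69 = 0.15099.
By linearity of expectation, E[unseen] = 37·(36/37)^69 = 5.58670.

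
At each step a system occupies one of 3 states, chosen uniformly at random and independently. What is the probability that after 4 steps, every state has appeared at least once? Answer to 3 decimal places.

By inclusion–exclusion over which states are missing,
P(all seen) = Σ_{j=0}^{3} (-1)^j C(3,j)((3-j)/3)^4
= 1.0000 - 0.5926 + 0.0370 - 0.0000
= 0.4444.

0.444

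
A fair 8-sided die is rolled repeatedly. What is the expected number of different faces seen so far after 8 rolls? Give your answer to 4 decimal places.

5.2511

For each face, P(seen in 8 rolls) = 1 - (7/8)^8 = 0.65639.
By linearity of expectation, E[distinct seen] = 8·(1 - (7/8)^8) = 5.25113.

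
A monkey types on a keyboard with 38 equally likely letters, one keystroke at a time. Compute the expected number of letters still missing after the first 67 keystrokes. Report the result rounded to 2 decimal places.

6.36

For each letter, P(unseen after 67) = (37/38)^67 = 0.167.
By linearity of expectation, E[unseen] = 38·(37/38)^67 = 6.365.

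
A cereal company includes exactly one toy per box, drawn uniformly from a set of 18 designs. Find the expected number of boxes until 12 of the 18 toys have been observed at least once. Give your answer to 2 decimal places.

With k distinct toys already seen, the next new one arrives after an expected 18/(18-k) boxes.
Sum over k = 0,...,11: E = 18/18 + 18/17 + 18/16 + ... + 18/8 + 18/7 = 18.812.

18.81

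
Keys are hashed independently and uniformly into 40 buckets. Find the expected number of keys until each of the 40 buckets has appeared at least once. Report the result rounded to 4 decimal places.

Split into phases: going from k distinct to k+1 distinct takes on average 40/(40-k) keys.
E[T] = 40/40 + 40/39 + 40/38 + ... + 40/2 + 40/1 = 40·H_{40}.
H_{40} = 4.27854, so E[T] = 171.14172.

171.1417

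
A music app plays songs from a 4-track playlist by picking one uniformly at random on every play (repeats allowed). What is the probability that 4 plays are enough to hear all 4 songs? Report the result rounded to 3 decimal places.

Let A_i be the event that song i is missing after 4 plays. By inclusion–exclusion on the A_i,
P(all seen) = Σ_{j=0}^{4} (-1)^j C(4,j)((4-j)/4)^4
= 1.0000 - 1.2656 + 0.3750 - 0.0156 + 0.0000
= 0.0938.

0.094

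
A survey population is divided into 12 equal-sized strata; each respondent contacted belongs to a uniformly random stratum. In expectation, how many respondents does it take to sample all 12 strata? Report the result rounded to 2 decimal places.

After k distinct strata have appeared, the next respondent gives a new one with probability (12-k)/12, so the expected wait for the (k+1)-th is 12/(12-k).
E[T] = 12/12 + 12/11 + 12/10 + ... + 12/2 + 12/1 = 12·H_{12}.
H_{12} = 3.103, so E[T] = 37.239.

37.24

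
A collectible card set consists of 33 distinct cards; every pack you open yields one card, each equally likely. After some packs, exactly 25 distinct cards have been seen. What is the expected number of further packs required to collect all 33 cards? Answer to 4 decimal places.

From k distinct to k+1 distinct takes on average 33/(33-k) packs.
Sum over k = 25,...,32: E = 33/8 + 33/7 + 33/6 + ... + 33/2 + 33/1 = 89.68929.

89.6893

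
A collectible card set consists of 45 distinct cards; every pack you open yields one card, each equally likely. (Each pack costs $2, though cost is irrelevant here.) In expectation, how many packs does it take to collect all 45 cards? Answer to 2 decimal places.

After k distinct cards have appeared, the next pack gives a new one with probability (45-k)/45, so the expected wait for the (k+1)-th is 45/(45-k).
E[T] = 45/45 + 45/44 + 45/43 + ... + 45/2 + 45/1 = 45·H_{45}.
H_{45} = 4.395, so E[T] = 197.773.

197.77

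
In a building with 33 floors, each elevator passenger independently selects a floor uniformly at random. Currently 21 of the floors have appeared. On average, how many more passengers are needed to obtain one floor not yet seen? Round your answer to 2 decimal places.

2.75

The number of passengers until the next new floor is geometric with success probability 12/33, so its mean is 33/12.
E = 33/12 = 2.750.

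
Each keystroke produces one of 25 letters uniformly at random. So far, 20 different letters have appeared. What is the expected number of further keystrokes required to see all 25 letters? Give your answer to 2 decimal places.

57.08

From k distinct to k+1 distinct takes on average 25/(25-k) keystrokes.
Sum over k = 20,...,24: E = 25/5 + 25/4 + 25/3 + 25/2 + 25/1 = 57.083.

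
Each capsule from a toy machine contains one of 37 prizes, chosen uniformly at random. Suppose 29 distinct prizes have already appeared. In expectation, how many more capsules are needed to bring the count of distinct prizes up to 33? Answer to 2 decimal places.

23.48

The wait to go from k to k+1 distinct prizes is geometric with mean 37/(37-k).
Sum over k = 29,...,32: E = 37/8 + 37/7 + 37/6 + 37/5 = 23.477.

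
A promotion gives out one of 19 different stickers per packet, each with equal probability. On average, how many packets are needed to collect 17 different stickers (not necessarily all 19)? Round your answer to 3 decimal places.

Going from k to k+1 distinct takes a geometric number of packets with mean 19/(19-k).
Sum over k = 0,...,16: E = 19/19 + 19/18 + 19/17 + ... + 19/4 + 19/3 = 38.9071.

38.907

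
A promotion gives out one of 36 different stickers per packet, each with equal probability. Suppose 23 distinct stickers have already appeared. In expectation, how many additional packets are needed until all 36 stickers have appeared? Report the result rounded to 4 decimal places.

114.4848

The wait to go from k to k+1 distinct stickers is geometric with mean 36/(36-k).
Sum over k = 23,...,35: E = 36/13 + 36/12 + 36/11 + ... + 36/2 + 36/1 = 114.48482.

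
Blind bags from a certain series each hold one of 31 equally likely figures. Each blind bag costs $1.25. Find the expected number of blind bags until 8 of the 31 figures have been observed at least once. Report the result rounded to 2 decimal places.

With k distinct figures already seen, the next new one arrives after an expected 31/(31-k) blind bags.
Sum over k = 0,...,7: E = 31/31 + 31/30 + 31/29 + ... + 31/25 + 31/24 = 9.082.

9.08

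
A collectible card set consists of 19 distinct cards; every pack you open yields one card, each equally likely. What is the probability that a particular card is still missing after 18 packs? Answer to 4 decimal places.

Each pack misses the fixed card with probability (19-1)/19 = 18/19, independently.
P(still missing after 18) = (18/19)^18 = 0.37787.

0.3779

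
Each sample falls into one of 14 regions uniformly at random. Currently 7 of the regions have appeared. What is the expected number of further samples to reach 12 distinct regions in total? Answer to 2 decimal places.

15.30

With k distinct regions already seen, the next new one takes an expected 14/(14-k) samples.
Sum over k = 7,...,11: E = 14/7 + 14/6 + 14/5 + 14/4 + 14/3 = 15.300.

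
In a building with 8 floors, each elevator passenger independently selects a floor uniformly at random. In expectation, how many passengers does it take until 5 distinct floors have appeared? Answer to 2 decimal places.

With k distinct floors already seen, the next new one arrives after an expected 8/(8-k) passengers.
Sum over k = 0,...,4: E = 8/8 + 8/7 + 8/6 + 8/5 + 8/4 = 7.076.

7.08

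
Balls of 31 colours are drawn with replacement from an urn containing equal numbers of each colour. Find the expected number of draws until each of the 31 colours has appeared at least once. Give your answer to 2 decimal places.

124.84

Split into phases: going from k distinct to k+1 distinct takes on average 31/(31-k) draws.
E[T] = 31/31 + 31/30 + 31/29 + ... + 31/2 + 31/1 = 31·H_{31}.
H_{31} = 4.027, so E[T] = 124.845.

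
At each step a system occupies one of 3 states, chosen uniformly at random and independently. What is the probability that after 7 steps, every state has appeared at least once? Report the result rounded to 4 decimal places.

0.8258

Let A_i be the event that state i is missing after 7 steps. By inclusion–exclusion on the A_i,
P(all seen) = Σ_{j=0}^{3} (-1)^j C(3,j)((3-j)/3)^7
= 1.00000 - 0.17558 + 0.00137 - 0.00000
= 0.82579.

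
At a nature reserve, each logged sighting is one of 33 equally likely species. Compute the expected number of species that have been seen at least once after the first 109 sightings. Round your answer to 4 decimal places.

For each species, P(seen in 109 sightings) = 1 - (32/33)^109 = 0.96506.
By linearity of expectation, E[distinct seen] = 33·(1 - (32/33)^109) = 31.84697.

31.8470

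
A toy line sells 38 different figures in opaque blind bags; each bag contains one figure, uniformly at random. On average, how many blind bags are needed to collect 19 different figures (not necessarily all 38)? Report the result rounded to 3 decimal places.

25.846

With k distinct figures already seen, the next new one arrives after an expected 38/(38-k) blind bags.
Sum over k = 0,...,18: E = 38/38 + 38/37 + 38/36 + ... + 38/21 + 38/20 = 25.8462.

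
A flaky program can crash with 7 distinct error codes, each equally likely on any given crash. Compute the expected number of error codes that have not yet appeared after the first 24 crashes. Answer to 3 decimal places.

0.173

For each error code, P(unseen after 24) = (6/7)^24 = 0.0247.
By linearity of expectation, E[unseen] = 7·(6/7)^24 = 0.1731.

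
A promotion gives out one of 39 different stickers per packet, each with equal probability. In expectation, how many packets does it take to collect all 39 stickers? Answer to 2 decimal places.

165.89

Split into phases: going from k distinct to k+1 distinct takes on average 39/(39-k) packets.
E[T] = 39/39 + 39/38 + 39/37 + ... + 39/2 + 39/1 = 39·H_{39}.
H_{39} = 4.254, so E[T] = 165.888.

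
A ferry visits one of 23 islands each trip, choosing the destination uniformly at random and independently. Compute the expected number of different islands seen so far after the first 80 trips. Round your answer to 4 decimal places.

22.3434

For each island, P(seen in 80 trips) = 1 - (22/23)^80 = 0.97145.
By linearity of expectation, E[distinct seen] = 23·(1 - (22/23)^80) = 22.34338.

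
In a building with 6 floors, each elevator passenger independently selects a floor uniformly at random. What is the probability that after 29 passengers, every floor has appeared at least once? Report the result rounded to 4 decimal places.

0.9698

Let A_i be the event that floor i is missing after 29 passengers. By inclusion–exclusion on the A_i,
P(all seen) = Σ_{j=0}^{6} (-1)^j C(6,j)((6-j)/6)^29
= 1.00000 - 0.03033 + 0.00012 - 0.00000 + 0.00000 - 0.00000 + 0.00000
= 0.96979.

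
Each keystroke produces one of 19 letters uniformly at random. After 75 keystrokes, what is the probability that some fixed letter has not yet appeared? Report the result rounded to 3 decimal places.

On each keystroke the fixed letter fails to appear with probability 18/19.
P(still missing after 75) = (18/19)^75 = 0.0173.

0.017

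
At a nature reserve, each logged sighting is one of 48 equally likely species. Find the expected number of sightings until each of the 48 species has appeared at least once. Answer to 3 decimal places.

The wait to go from k to k+1 distinct species is geometric with mean 48/(48-k).
E[T] = 48/48 + 48/47 + 48/46 + ... + 48/2 + 48/1 = 48·H_{48}.
H_{48} = 4.4588, so E[T] = 214.0223.

214.022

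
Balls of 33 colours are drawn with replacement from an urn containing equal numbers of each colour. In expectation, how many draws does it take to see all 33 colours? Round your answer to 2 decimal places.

The wait to go from k to k+1 distinct colours is geometric with mean 33/(33-k).
E[T] = 33/33 + 33/32 + 33/31 + ... + 33/2 + 33/1 = 33·H_{33}.
H_{33} = 4.089, so E[T] = 134.930.

134.93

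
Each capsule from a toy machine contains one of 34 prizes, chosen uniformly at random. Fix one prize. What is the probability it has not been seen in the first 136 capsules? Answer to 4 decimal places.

On each capsule the fixed prize fails to appear with probability 33/34.
P(still missing after 136) = (33/34)^136 = 0.01725.

0.0172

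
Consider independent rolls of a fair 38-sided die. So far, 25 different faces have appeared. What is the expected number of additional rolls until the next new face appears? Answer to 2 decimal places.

The number of rolls until the next new face is geometric with success probability 13/38, so its mean is 38/13.
E = 38/13 = 2.923.

2.92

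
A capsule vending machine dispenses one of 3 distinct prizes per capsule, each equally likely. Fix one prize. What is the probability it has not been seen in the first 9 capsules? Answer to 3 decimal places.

On each capsule the fixed prize fails to appear with probability 2/3.
P(still missing after 9) = (2/3)^9 = 0.0260.

0.026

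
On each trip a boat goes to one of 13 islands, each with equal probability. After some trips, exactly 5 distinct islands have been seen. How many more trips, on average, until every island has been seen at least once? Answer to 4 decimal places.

From k distinct to k+1 distinct takes on average 13/(13-k) trips.
Sum over k = 5,...,12: E = 13/8 + 13/7 + 13/6 + ... + 13/2 + 13/1 = 35.33214.

35.3321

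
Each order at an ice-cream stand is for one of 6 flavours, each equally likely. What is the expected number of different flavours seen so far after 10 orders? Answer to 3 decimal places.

5.031

For each flavour, P(seen in 10 orders) = 1 - (5/6)^10 = 0.8385.
By linearity of expectation, E[distinct seen] = 6·(1 - (5/6)^10) = 5.0310.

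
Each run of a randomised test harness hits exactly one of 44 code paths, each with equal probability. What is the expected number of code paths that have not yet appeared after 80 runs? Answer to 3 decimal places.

6.994

For each code path, P(unseen after 80) = (43/44)^80 = 0.1590.
By linearity of expectation, E[unseen] = 44·(43/44)^80 = 6.9938.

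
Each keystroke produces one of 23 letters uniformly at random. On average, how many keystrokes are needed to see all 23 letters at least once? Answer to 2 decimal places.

85.89

Split into phases: going from k distinct to k+1 distinct takes on average 23/(23-k) keystrokes.
E[T] = 23/23 + 23/22 + 23/21 + ... + 23/2 + 23/1 = 23·H_{23}.
H_{23} = 3.734, so E[T] = 85.889.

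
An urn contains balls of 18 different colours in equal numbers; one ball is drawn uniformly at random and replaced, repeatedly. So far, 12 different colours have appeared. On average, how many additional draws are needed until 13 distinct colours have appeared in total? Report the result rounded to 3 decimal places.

3.000

The wait to go from k to k+1 distinct colours is geometric with mean 18/(18-k).
Only the k = 12 term is needed: E = 18/6 = 3.0000.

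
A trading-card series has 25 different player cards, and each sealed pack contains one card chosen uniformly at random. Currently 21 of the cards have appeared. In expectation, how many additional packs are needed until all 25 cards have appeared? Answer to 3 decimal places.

52.083

From k distinct to k+1 distinct takes on average 25/(25-k) packs.
Sum over k = 21,...,24: E = 25/4 + 25/3 + 25/2 + 25/1 = 52.0833.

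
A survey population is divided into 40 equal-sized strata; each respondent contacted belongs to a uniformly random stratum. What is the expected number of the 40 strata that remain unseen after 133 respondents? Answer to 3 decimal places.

1.379

For each stratum, P(unseen after 133) = (39/40)^133 = 0.0345.
By linearity of expectation, E[unseen] = 40·(39/40)^133 = 1.3793.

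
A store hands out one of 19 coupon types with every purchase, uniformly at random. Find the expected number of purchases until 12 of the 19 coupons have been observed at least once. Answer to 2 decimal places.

18.14

With k distinct coupons already seen, the next new one arrives after an expected 19/(19-k) purchases.
Sum over k = 0,...,11: E = 19/19 + 19/18 + 19/17 + ... + 19/9 + 19/8 = 18.143.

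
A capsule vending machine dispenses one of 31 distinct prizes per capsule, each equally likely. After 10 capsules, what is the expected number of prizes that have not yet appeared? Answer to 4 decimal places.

For each prize, P(unseen after 10) = (30/31)^10 = 0.72044.
By linearity of expectation, E[unseen] = 31·(30/31)^10 = 22.33353.

22.3335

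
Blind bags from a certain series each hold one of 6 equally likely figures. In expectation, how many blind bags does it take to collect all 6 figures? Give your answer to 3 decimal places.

14.700

The wait to go from k to k+1 distinct figures is geometric with mean 6/(6-k).
E[T] = 6/6 + 6/5 + 6/4 + 6/3 + 6/2 + 6/1 = 6·H_{6}.
H_{6} = 2.4500, so E[T] = 14.7000.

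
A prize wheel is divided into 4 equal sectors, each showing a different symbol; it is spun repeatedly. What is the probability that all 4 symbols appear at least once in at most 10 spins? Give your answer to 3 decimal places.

By inclusion–exclusion over which symbols are missing,
P(all seen) = Σ_{j=0}^{4} (-1)^j C(4,j)((4-j)/4)^10
= 1.0000 - 0.2253 + 0.0059 - 0.0000 + 0.0000
= 0.7806.

0.781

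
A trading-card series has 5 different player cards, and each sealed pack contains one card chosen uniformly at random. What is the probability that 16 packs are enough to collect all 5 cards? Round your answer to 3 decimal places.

0.862

Let A_i be the event that card i is missing after 16 packs. By inclusion–exclusion on the A_i,
P(all seen) = Σ_{j=0}^{5} (-1)^j C(5,j)((5-j)/5)^16
= 1.0000 - 0.1407 + 0.0028 - 0.0000 + 0.0000 - 0.0000
= 0.8621.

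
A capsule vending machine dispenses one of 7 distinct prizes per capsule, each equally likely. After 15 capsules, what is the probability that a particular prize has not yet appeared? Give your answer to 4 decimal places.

0.0990

On each capsule the fixed prize fails to appear with probability 6/7.
P(still missing after 15) = (6/7)^15 = 0.09904.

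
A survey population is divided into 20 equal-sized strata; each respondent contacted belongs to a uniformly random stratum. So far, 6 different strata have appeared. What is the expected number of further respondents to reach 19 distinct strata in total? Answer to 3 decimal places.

The wait to go from k to k+1 distinct strata is geometric with mean 20/(20-k).
Sum over k = 6,...,18: E = 20/14 + 20/13 + 20/12 + ... + 20/3 + 20/2 = 45.0312.

45.031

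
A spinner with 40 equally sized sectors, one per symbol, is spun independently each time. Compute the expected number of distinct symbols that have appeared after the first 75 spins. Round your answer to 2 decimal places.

34.01

For each symbol, P(seen in 75 spins) = 1 - (39/40)^75 = 0.850.
By linearity of expectation, E[distinct seen] = 40·(1 - (39/40)^75) = 34.010.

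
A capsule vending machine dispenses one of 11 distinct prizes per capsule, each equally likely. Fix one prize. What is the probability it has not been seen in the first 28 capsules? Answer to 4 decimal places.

On each capsule the fixed prize fails to appear with probability 10/11.
P(still missing after 28) = (10/11)^28 = 0.06934.

0.0693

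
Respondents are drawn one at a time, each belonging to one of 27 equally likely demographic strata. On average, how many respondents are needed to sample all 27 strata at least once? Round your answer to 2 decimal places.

Split into phases: going from k distinct to k+1 distinct takes on average 27/(27-k) respondents.
E[T] = 27/27 + 27/26 + 27/25 + ... + 27/2 + 27/1 = 27·H_{27}.
H_{27} = 3.891, so E[T] = 105.069.

105.07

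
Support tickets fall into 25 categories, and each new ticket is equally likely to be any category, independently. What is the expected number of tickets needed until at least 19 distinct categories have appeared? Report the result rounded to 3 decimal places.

34.149

With k distinct categories already seen, the next new one arrives after an expected 25/(25-k) tickets.
Sum over k = 0,...,18: E = 25/25 + 25/24 + 25/23 + ... + 25/8 + 25/7 = 34.1490.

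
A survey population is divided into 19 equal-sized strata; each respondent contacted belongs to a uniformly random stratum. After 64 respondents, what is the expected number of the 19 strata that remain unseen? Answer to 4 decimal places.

0.5970

For each stratum, P(unseen after 64) = (18/19)^64 = 0.03142.
By linearity of expectation, E[unseen] = 19·(18/19)^64 = 0.59699.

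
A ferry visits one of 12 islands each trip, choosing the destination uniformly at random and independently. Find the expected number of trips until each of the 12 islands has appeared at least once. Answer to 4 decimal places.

After k distinct islands have appeared, the next trip gives a new one with probability (12-k)/12, so the expected wait for the (k+1)-th is 12/(12-k).
E[T] = 12/12 + 12/11 + 12/10 + ... + 12/2 + 12/1 = 12·H_{12}.
H_{12} = 3.10321, so E[T] = 37.23853.

37.2385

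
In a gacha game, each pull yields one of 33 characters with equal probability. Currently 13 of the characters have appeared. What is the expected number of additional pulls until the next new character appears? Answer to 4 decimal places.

The number of pulls until the next new character is geometric with success probability 20/33, so its mean is 33/20.
E = 33/20 = 1.65000.

1.6500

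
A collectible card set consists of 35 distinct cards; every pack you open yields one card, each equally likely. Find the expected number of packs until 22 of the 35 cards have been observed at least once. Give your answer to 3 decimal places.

Going from k to k+1 distinct takes a geometric number of packs with mean 35/(35-k).
Sum over k = 0,...,21: E = 35/35 + 35/34 + 35/33 + ... + 35/15 + 35/14 = 33.8327.

33.833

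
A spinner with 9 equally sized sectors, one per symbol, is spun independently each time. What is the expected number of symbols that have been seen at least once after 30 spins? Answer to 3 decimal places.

8.737

For each symbol, P(seen in 30 spins) = 1 - (8/9)^30 = 0.9708.
By linearity of expectation, E[distinct seen] = 9·(1 - (8/9)^30) = 8.7372.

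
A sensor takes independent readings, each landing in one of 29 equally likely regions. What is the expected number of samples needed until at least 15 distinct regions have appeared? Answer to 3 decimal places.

With k distinct regions already seen, the next new one arrives after an expected 29/(29-k) samples.
Sum over k = 0,...,14: E = 29/29 + 29/28 + 29/27 + ... + 29/16 + 29/15 = 20.5927.

20.593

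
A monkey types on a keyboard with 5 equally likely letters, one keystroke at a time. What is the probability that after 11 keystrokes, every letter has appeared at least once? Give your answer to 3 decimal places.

0.606

By inclusion–exclusion over which letters are missing,
P(all seen) = Σ_{j=0}^{5} (-1)^j C(5,j)((5-j)/5)^11
= 1.0000 - 0.4295 + 0.0363 - 0.0004 + 0.0000 - 0.0000
= 0.6064.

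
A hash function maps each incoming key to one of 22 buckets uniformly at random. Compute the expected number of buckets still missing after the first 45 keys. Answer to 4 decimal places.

For each bucket, P(unseen after 45) = (21/22)^45 = 0.12327.
By linearity of expectation, E[unseen] = 22·(21/22)^45 = 2.71188.

2.7119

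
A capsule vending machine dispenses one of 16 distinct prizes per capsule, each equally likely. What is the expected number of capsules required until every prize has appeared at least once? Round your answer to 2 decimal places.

54.09

After k distinct prizes have appeared, the next capsule gives a new one with probability (16-k)/16, so the expected wait for the (k+1)-th is 16/(16-k).
E[T] = 16/16 + 16/15 + 16/14 + ... + 16/2 + 16/1 = 16·H_{16}.
H_{16} = 3.381, so E[T] = 54.092.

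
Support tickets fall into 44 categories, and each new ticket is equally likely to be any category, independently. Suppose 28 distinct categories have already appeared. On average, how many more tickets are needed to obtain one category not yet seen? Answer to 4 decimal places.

The number of tickets until the next new category is geometric with success probability 16/44, so its mean is 44/16.
E = 44/16 = 2.75000.

2.7500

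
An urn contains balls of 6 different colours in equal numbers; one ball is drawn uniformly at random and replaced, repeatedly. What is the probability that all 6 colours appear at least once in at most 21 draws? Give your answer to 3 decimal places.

0.873

By inclusion–exclusion over which colours are missing,
P(all seen) = Σ_{j=0}^{6} (-1)^j C(6,j)((6-j)/6)^21
= 1.0000 - 0.1304 + 0.0030 - 0.0000 + 0.0000 - 0.0000 + 0.0000
= 0.8726.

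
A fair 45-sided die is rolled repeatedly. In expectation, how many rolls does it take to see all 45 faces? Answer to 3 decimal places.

197.773

Split into phases: going from k distinct to k+1 distinct takes on average 45/(45-k) rolls.
E[T] = 45/45 + 45/44 + 45/43 + ... + 45/2 + 45/1 = 45·H_{45}.
H_{45} = 4.3949, so E[T] = 197.7727.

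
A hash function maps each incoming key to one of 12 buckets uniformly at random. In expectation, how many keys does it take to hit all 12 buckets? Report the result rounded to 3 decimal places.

37.239

Split into phases: going from k distinct to k+1 distinct takes on average 12/(12-k) keys.
E[T] = 12/12 + 12/11 + 12/10 + ... + 12/2 + 12/1 = 12·H_{12}.
H_{12} = 3.1032, so E[T] = 37.2385.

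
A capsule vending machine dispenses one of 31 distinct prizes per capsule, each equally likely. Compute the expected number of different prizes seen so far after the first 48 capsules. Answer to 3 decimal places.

For each prize, P(seen in 48 capsules) = 1 - (30/31)^48 = 0.7928.
By linearity of expectation, E[distinct seen] = 31·(1 - (30/31)^48) = 24.5758.

24.576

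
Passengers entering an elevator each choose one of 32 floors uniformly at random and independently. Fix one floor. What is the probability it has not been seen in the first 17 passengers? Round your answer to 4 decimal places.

0.5829

On each passenger the fixed floor fails to appear with probability 31/32.
P(still missing after 17) = (31/32)^17 = 0.58291.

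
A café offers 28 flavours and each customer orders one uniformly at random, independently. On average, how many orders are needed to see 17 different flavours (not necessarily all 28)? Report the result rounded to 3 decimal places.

With k distinct flavours already seen, the next new one arrives after an expected 28/(28-k) orders.
Sum over k = 0,...,16: E = 28/28 + 28/27 + 28/26 + ... + 28/13 + 28/12 = 25.4042.

25.404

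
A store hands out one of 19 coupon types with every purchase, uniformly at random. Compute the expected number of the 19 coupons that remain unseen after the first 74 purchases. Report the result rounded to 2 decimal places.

For each coupon, P(unseen after 74) = (18/19)^74 = 0.018.
By linearity of expectation, E[unseen] = 19·(18/19)^74 = 0.348.

0.35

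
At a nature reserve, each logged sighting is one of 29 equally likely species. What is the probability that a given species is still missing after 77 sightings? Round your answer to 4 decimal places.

0.0671

On each sighting the fixed species fails to appear with probability 28/29.
P(still missing after 77) = (28/29)^77 = 0.06707.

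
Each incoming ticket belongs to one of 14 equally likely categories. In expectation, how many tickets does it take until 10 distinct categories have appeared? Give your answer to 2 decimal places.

16.36

With k distinct categories already seen, the next new one arrives after an expected 14/(14-k) tickets.
Sum over k = 0,...,9: E = 14/14 + 14/13 + 14/12 + ... + 14/6 + 14/5 = 16.355.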